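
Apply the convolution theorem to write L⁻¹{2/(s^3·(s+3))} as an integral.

2/(s^3·(s+3)) = (2/s^3)·(1/(s+3)) = L{t^2}·L{e^(-3t)}. So f(t) = t^2*e^(-3t) = ∫₀ᵗ τ^2·e^(-3(t-τ)) dτ

Final answer: ∫₀ᵗ τ^2·e^(-3(t-τ)) dτ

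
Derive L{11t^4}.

L{t^n} = n!/s^(n+1). So L{11t^4} = 11·4!/s^5 = 264/s^5

Final answer: 264/s^5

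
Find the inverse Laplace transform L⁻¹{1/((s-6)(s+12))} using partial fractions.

Decompose: A/(s-6) + B/(s+12). A = 1/18, B = -1/18. f(t) = (e^(6t) - e^(-12t))/18

Final answer: (e^(6t) - e^(-12t))/18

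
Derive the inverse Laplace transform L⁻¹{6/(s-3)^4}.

L⁻¹{n!/(s-a)^(n+1)} = t^n·e^(at), so L⁻¹{6/(s-3)^4} = t^3·e^(3t)

Final answer: t^3·e^(3t)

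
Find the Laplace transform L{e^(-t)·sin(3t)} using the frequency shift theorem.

Frequency shift: L{e^(at)f(t)} = F(s-a). L{e^(-t)·sin(3t)} = 3/((s+1)² + 9)

Final answer: 3/((s+1)² + 9)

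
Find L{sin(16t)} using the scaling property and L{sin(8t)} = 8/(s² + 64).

Using L{f(at)} = (1/a)F(s/a) with a=2: L{sin(16t)} = (1/2) · 8/((s/2)² + 64) = (1/2) · 8·4/(s² + 256) = 16/(s² + 256)

Final answer: 16/(s² + 256)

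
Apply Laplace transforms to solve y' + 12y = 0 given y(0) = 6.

L{y'} + 12L{y} = 0. sY - 6 + 12Y = 0. Y(s+12) = 6. Y = 6/(s+12)

Final answer: y(t) = 6e^(-12t)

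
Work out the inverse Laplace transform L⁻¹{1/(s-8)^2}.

L⁻¹{n!/(s-a)^(n+1)} = t^n·e^(at), so L⁻¹{1/(s-8)^2} = t·e^(8t)

Final answer: t·e^(8t)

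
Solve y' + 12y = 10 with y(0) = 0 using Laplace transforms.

sY + 12Y = 10/s. Y = 10/(s(s+12)). Partial fractions: Y = 5/6/s - 5/6/(s+12)

Final answer: y(t) = 5/6(1 - e^(-12t))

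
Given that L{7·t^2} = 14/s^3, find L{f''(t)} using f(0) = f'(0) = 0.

L{f''(t)} = s²F(s) - sf(0) - f'(0) = s²·14/s^3 - 0 - 0 = 14/s

Final answer: 14/s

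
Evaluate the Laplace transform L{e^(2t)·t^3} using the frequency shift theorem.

L{e^(at)·t^n} = n!/(s-a)^(n+1), so L{e^(2t)·t^3} = 6/(s-2)^4

Final answer: 6/(s-2)^4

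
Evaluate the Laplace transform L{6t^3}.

L{6t^3} = 6 · L{t^3} = 6 · 6/s^4 = 36/s^4

Final answer: 36/s^4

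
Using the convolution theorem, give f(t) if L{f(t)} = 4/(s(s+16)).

4/(s(s+16)) = (4/s)·(1/(s+16)) = L{4}·L{e^(-16t)}. By convolution, f(t) = 4*e^(-16t) = ∫₀ᵗ 4·e^(-16τ) dτ = 4·(1 - e^(-16t))/16

Final answer: 4·(1 - e^(-16t))/16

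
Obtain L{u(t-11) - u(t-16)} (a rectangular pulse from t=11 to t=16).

L{u(t-a)} = e^(-as)/s. L{u(t-11) - u(t-16)} = (e^(-11s) - e^(-16s))/s

Final answer: (e^(-11s) - e^(-16s))/s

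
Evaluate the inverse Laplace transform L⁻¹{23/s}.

L⁻¹{c/s} = c, so L⁻¹{23/s} = 23

Final answer: 23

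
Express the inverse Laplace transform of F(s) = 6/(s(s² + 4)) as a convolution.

6/(s(s² + 4)) = (1/s)·(6/(s² + 4)) = L{1}·L{3·sin(2t)}. So f(t) = 1*(3·sin(2t)) = ∫₀ᵗ 3·sin(2τ) dτ

Final answer: ∫₀ᵗ 3·sin(2τ) dτ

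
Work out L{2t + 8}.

L{2t + 8} = 2·L{t} + 8·L{1} = 2/s² + 8/s

Final answer: 2/s² + 8/s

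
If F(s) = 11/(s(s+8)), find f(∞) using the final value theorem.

f(∞) = lim_{s→0} s·11/(s(s+8)) = lim_{s→0} 11/(s+8) = 11/8 = 11/8

Final answer: 11/8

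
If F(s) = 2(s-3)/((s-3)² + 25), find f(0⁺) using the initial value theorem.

f(0⁺) = lim_{s→∞} sF(s) = lim_{s→∞} 2s(s-3)/((s-3)² + 25) = 2

Final answer: 2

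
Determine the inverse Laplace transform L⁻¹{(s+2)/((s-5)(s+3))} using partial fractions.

Using partial fractions, f(t) = (7e^(5t) + e^(-3t))/8

Final answer: (7e^(5t) + e^(-3t))/8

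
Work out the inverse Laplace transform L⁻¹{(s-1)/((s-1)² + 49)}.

Using frequency shift, L⁻¹{(s-1)/((s-1)² + 49)} = e^t·cos(7t)

Final answer: e^t·cos(7t)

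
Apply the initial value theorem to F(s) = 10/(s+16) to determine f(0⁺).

f(0⁺) = lim_{s→∞} s·10/(s+16) = lim_{s→∞} 10s/(s+16) = 10

Final answer: 10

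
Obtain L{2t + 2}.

L{2t + 2} = 2·L{t} + 2·L{1} = 2/s² + 2/s

Final answer: 2/s² + 2/s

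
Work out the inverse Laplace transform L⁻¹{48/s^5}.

L⁻¹{n!/s^(n+1)} = t^n with n=4. So L⁻¹{24/s^5} = t^4, and L⁻¹{48/s^5} = (48/24)·t^4 = 2·t^4

Final answer: 2·t^4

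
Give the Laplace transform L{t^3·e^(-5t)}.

L{t^n·e^(at)} = n!/(s-a)^(n+1), so L{t^3·e^(-5t)} = 6/(s+5)^4

Final answer: 6/(s+5)^4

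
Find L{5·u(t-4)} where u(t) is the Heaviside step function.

L{u(t-a)} = e^(-as)/s. Here a=4, so L{u(t-4)} = e^(-4s)/s, and L{5·u(t-4)} = 5·e^(-4s)/s

Final answer: 5·e^(-4s)/s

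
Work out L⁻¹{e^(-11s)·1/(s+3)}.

L⁻¹{1/(s+3)} = e^(-3t). By the time shift theorem, L⁻¹{e^(-as)F(s)} = u(t-a)f(t-a) with a=11, so L⁻¹{e^(-11s)·1/(s+3)} = u(t-11)·e^(-3(t-11))

Final answer: u(t-11)·e^(-3(t-11))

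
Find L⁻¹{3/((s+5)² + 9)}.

Form: b/((s-a)² + b²) → e^(at)sin(bt). With a=-5, b=3

Final answer: e^(-5t)·sin(3t)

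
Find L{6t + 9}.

L{6t + 9} = 6·L{t} + 9·L{1} = 6/s² + 9/s

Final answer: 6/s² + 9/s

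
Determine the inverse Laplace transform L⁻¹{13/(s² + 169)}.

L⁻¹{13/(s² + 169)} = sin(13t)

Final answer: sin(13t)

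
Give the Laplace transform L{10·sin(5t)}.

L{sin(ωt)} = ω/(s² + ω²), so L{sin(5t)} = 5/(s² + 25). Then L{10·sin(5t)} = 10·5/(s² + 25) = 50/(s² + 25)

Final answer: 50/(s² + 25)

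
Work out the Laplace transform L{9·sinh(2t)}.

L{sinh(ωt)} = ω/(s² - ω²), so L{sinh(2t)} = 2/(s² - 4). Then L{9·sinh(2t)} = 9·2/(s² - 4) = 18/(s² - 4)

Final answer: 18/(s² - 4)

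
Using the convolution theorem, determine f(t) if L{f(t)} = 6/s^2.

6/s^2 = (6/s)·(1/s) = L{6}·L{1}. By convolution, f(t) = 6*1 = ∫₀ᵗ 6·1 dτ = 6·t

Final answer: 6·t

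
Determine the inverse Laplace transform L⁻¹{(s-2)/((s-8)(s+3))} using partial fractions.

Using partial fractions, f(t) = (6e^(8t) + 5e^(-3t))/11

Final answer: (6e^(8t) + 5e^(-3t))/11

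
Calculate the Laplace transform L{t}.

L{t^n} = n!/s^(n+1), so L{t} = 1/s^2

Final answer: 1/s^2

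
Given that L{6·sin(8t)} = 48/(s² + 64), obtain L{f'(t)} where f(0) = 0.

L{f'(t)} = s·F(s) - f(0) = s·48/(s² + 64) - 0 = 48s/(s² + 64)

Final answer: 48s/(s² + 64)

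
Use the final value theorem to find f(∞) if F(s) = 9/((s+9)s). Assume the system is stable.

f(∞) = lim_{s→0} sF(s) = lim_{s→0} 9/(s+9) = 1

Final answer: 1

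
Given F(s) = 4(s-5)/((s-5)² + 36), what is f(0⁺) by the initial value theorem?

f(0⁺) = lim_{s→∞} sF(s) = lim_{s→∞} 4s(s-5)/((s-5)² + 36) = 4

Final answer: 4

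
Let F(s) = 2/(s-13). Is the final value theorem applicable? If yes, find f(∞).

sF(s) = 2s/(s-13) has a pole at s = 13 in the right half-plane. Theorem does NOT apply (unstable system; f(t) = 2·e^(13t) grows without bound).

Final answer: Not applicable (unstable)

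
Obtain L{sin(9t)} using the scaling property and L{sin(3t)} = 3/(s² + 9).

Using L{f(at)} = (1/a)F(s/a) with a=3: L{sin(9t)} = (1/3) · 3/((s/3)² + 9) = (1/3) · 3·9/(s² + 81) = 9/(s² + 81)

Final answer: 9/(s² + 81)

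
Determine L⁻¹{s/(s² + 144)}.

This is the form c·s/(s² + a²) with a = 12. L⁻¹ = cos(12t)

Final answer: cos(12t)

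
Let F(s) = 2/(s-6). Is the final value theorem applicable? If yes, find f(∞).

sF(s) = 2s/(s-6) has a pole at s = 6 in the right half-plane. Theorem does NOT apply (unstable system; f(t) = 2·e^(6t) grows without bound).

Final answer: Not applicable (unstable)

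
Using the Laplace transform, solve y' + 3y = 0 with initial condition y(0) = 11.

L{y'} + 3L{y} = 0. sY - 11 + 3Y = 0. Y(s+3) = 11. Y = 11/(s+3)

Final answer: y(t) = 11e^(-3t)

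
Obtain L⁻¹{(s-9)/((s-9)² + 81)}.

Using frequency shift: L⁻¹{(s-a)/((s-a)² + b²)} = e^(at)cos(bt). Here a=9, b=9

Final answer: e^(9t)·cos(9t)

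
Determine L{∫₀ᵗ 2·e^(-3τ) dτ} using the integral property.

L{∫₀ᵗ f(τ)dτ} = F(s)/s with F(s) = 2/(s+3), so L{∫₀ᵗ 2·e^(-3τ) dτ} = 2/(s(s+3))

Final answer: 2/(s(s+3))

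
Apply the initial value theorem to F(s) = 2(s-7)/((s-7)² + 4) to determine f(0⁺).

f(0⁺) = lim_{s→∞} sF(s) = lim_{s→∞} 2s(s-7)/((s-7)² + 4) = 2

Final answer: 2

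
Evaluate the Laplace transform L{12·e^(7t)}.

L{e^(at)} = 1/(s-a), so L{e^(7t)} = 1/(s-7). Then L{12·e^(7t)} = 12/(s-7)

Final answer: 12/(s-7)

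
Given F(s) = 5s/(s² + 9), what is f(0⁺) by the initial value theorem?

f(0⁺) = lim_{s→∞} s·5s/(s² + 9) = lim_{s→∞} 5s²/(s² + 9) = 5

Final answer: 5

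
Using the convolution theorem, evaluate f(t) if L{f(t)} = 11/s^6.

11/s^6 = (11/s)·(1/s^5) = L{11}·L{t^4/24}. By convolution, f(t) = 11*t^4/24 = ∫₀ᵗ 11·τ^4/24 dτ = 11·t^5/120

Final answer: 11·t^5/120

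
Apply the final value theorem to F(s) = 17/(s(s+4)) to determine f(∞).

f(∞) = lim_{s→0} s·17/(s(s+4)) = lim_{s→0} 17/(s+4) = 17/4 = 17/4

Final answer: 17/4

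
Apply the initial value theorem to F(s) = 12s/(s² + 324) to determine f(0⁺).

f(0⁺) = lim_{s→∞} s·12s/(s² + 324) = lim_{s→∞} 12s²/(s² + 324) = 12

Final answer: 12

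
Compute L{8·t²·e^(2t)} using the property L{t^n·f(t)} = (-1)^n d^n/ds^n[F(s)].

L{e^(2t)} = 1/(s-2). d/ds[1/(s-2)] = -1/(s-2)². d²/ds²[1/(s-2)] = 2/(s-2)³. So L{t²·e^(2t)} = (-1)² · 2/(s-2)³ = 2/(s-2)³. Then L{8·t²·e^(2t)} = 8·2/(s-2)³ = 16/(s-2)³

Final answer: 16/(s-2)³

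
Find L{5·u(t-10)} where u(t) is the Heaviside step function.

L{u(t-a)} = e^(-as)/s. Here a=10, so L{u(t-10)} = e^(-10s)/s, and L{5·u(t-10)} = 5·e^(-10s)/s

Final answer: 5·e^(-10s)/s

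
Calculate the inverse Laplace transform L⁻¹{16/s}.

L⁻¹{c/s} = c, so L⁻¹{16/s} = 16

Final answer: 16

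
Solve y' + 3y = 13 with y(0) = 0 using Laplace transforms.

sY + 3Y = 13/s. Y = 13/(s(s+3)). Partial fractions: Y = 13/3/s - 13/3/(s+3)

Final answer: y(t) = 13/3(1 - e^(-3t))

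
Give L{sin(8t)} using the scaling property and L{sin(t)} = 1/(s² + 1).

Using L{f(at)} = (1/a)F(s/a) with a=8: L{sin(8t)} = (1/8) · 1/((s/8)² + 1) = (1/8) · 1·64/(s² + 64) = 8/(s² + 64)

Final answer: 8/(s² + 64)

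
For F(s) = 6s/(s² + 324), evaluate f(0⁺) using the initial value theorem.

f(0⁺) = lim_{s→∞} s·6s/(s² + 324) = lim_{s→∞} 6s²/(s² + 324) = 6

Final answer: 6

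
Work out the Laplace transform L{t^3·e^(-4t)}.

L{t^n·e^(at)} = n!/(s-a)^(n+1), so L{t^3·e^(-4t)} = 6/(s+4)^4

Final answer: 6/(s+4)^4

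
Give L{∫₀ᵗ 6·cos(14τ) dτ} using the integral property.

L{∫₀ᵗ f(τ)dτ} = F(s)/s with F(s) = 6s/(s² + 196), so the result is (6s/(s² + 196))/s = 6/(s² + 196)

Final answer: 6/(s² + 196)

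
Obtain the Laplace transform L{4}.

L{4} = 4 · L{1} = 4/s

Final answer: 4/s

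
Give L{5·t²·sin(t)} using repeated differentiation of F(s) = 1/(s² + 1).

F(s) = 1/(s² + 1). F'(s) = -2s/(s² + 1)². F''(s) = -2(1 - 3s²)/(s² + 1)³ = (6s² - 2)/(s² + 1)³. So L{t²·sin(t)} = (-1)² F''(s) = (6s² - 2)/(s² + 1)³. Then L{5·t²·sin(t)} = 5·(6s² - 2)/(s² + 1)³ = (30s² - 10)/(s² + 1)³

Final answer: (30s² - 10)/(s² + 1)³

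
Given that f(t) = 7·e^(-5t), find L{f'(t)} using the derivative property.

f(0) = 7, F(s) = 7/(s+5). L{f'(t)} = s·F(s) - f(0) = 7s/(s+5) - 7 = (7s - 7(s+5))/(s+5) = -35/(s+5)

Final answer: -35/(s+5)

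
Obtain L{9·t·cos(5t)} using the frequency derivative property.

L{cos(5t)} = s/(s² + 25). Derivative: d/ds[s/(s² + 25)] = [(s² + 25) - s·2s]/(s² + 25)² = (25 - s²)/(s² + 25)². So L{t·cos(5t)} = -F'(s) = (s² - 25)/(s² + 25)². Then L{9·t·cos(5t)} = 9·(s² - 25)/(s² + 25)²

Final answer: 9·(s² - 25)/(s² + 25)²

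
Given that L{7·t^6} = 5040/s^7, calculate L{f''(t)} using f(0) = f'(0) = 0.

L{f''(t)} = s²F(s) - sf(0) - f'(0) = s²·5040/s^7 - 0 - 0 = 5040/s^5

Final answer: 5040/s^5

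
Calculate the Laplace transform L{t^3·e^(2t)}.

L{t^n·e^(at)} = n!/(s-a)^(n+1), so L{t^3·e^(2t)} = 6/(s-2)^4

Final answer: 6/(s-2)^4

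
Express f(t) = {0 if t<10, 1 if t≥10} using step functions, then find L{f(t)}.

f(t) = u(t-10). L{u(t-10)} = e^(-10s)/s, so L{f(t)} = e^(-10s)/s

Final answer: e^(-10s)/s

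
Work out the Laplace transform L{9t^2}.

L{9t^2} = 9 · L{t^2} = 9 · 2/s^3 = 18/s^3

Final answer: 18/s^3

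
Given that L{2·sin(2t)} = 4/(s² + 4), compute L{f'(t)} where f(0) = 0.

L{f'(t)} = s·F(s) - f(0) = s·4/(s² + 4) - 0 = 4s/(s² + 4)

Final answer: 4s/(s² + 4)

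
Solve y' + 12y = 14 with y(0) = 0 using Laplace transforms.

sY + 12Y = 14/s. Y = 14/(s(s+12)). Partial fractions: Y = 7/6/s - 7/6/(s+12)

Final answer: y(t) = 7/6(1 - e^(-12t))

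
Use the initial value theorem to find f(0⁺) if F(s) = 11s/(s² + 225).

f(0⁺) = lim_{s→∞} s·11s/(s² + 225) = lim_{s→∞} 11s²/(s² + 225) = 11

Final answer: 11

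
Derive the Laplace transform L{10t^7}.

L{10t^7} = 10 · L{t^7} = 10 · 5040/s^8 = 50400/s^8

Final answer: 50400/s^8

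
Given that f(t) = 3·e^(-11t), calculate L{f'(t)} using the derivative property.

f(0) = 3, F(s) = 3/(s+11). L{f'(t)} = s·F(s) - f(0) = 3s/(s+11) - 3 = (3s - 3(s+11))/(s+11) = -33/(s+11)

Final answer: -33/(s+11)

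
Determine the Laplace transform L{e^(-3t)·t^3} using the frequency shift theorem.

L{e^(at)·t^n} = n!/(s-a)^(n+1), so L{e^(-3t)·t^3} = 6/(s+3)^4

Final answer: 6/(s+3)^4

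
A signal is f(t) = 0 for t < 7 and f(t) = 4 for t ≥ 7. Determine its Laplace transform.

f(t) = 4·u(t-7). L{u(t-7)} = e^(-7s)/s, so L{f(t)} = 4·e^(-7s)/s

Final answer: 4·e^(-7s)/s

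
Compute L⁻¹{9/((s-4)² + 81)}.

Form: b/((s-a)² + b²) → e^(at)sin(bt). With a=4, b=9

Final answer: e^(4t)·sin(9t)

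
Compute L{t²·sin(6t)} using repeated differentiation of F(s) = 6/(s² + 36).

F(s) = 6/(s² + 36). F'(s) = -12s/(s² + 36)². F''(s) = -12(36 - 3s²)/(s² + 36)³ = (36s² - 432)/(s² + 36)³. So L{t²·sin(6t)} = (-1)² F''(s) = (36s² - 432)/(s² + 36)³

Final answer: (36s² - 432)/(s² + 36)³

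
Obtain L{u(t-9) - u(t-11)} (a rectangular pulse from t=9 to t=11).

L{u(t-a)} = e^(-as)/s. L{u(t-9) - u(t-11)} = (e^(-9s) - e^(-11s))/s

Final answer: (e^(-9s) - e^(-11s))/s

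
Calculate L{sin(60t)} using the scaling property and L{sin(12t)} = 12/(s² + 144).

Using L{f(at)} = (1/a)F(s/a) with a=5: L{sin(60t)} = (1/5) · 12/((s/5)² + 144) = (1/5) · 12·25/(s² + 3600) = 60/(s² + 3600)

Final answer: 60/(s² + 3600)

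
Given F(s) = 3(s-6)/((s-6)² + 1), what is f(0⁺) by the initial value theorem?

f(0⁺) = lim_{s→∞} sF(s) = lim_{s→∞} 3s(s-6)/((s-6)² + 1) = 3

Final answer: 3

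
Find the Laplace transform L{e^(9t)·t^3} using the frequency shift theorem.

L{e^(at)·t^n} = n!/(s-a)^(n+1), so L{e^(9t)·t^3} = 6/(s-9)^4

Final answer: 6/(s-9)^4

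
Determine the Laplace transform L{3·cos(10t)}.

L{cos(ωt)} = s/(s² + ω²), so L{cos(10t)} = s/(s² + 100). Then L{3·cos(10t)} = 3·s/(s² + 100) = 3s/(s² + 100)

Final answer: 3s/(s² + 100)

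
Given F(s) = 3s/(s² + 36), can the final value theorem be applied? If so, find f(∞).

The final value theorem requires all poles of sF(s) in the left half-plane. sF(s) = 3s²/(s² + 36) has poles at s = ±6i (imaginary axis). Theorem does NOT apply (oscillatory system).

Final answer: Not applicable (oscillatory)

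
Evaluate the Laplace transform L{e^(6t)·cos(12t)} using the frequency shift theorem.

Frequency shift: L{e^(at)f(t)} = F(s-a). L{e^(6t)·cos(12t)} = (s-6)/((s-6)² + 144)

Final answer: (s-6)/((s-6)² + 144)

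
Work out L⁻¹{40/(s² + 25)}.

This is the form c·a/(s² + a²) with a = 5, c = 8. L⁻¹ = 8·sin(5t)

Final answer: 8·sin(5t)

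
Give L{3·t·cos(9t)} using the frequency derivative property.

L{cos(9t)} = s/(s² + 81). Derivative: d/ds[s/(s² + 81)] = [(s² + 81) - s·2s]/(s² + 81)² = (81 - s²)/(s² + 81)². So L{t·cos(9t)} = -F'(s) = (s² - 81)/(s² + 81)². Then L{3·t·cos(9t)} = 3·(s² - 81)/(s² + 81)²

Final answer: 3·(s² - 81)/(s² + 81)²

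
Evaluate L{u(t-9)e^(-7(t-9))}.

u(t-a)f(t-a) with f(t)=e^(-7t). L{e^(-7t)} = 1/(s+7). By time shift: e^(-9s)/(s+7)

Final answer: e^(-9s)/(s+7)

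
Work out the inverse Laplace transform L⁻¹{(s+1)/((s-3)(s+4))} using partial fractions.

Using partial fractions, f(t) = (4e^(3t) + 3e^(-4t))/7

Final answer: (4e^(3t) + 3e^(-4t))/7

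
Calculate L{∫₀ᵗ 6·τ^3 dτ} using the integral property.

L{∫₀ᵗ f(τ)dτ} = F(s)/s with f(t) = 6t^3. F(s) = 36/s^4, so L{∫₀ᵗ 6·τ^3 dτ} = (36/s^4)/s = 36/s^5. (Check: ∫₀ᵗ 6·τ^3 dτ = 6t^4/4.)

Final answer: 36/s^5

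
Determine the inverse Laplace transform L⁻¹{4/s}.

L⁻¹{c/s} = c, so L⁻¹{4/s} = 4

Final answer: 4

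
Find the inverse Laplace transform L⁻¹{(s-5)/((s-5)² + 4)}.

Using frequency shift, L⁻¹{(s-5)/((s-5)² + 4)} = e^(5t)·cos(2t)

Final answer: e^(5t)·cos(2t)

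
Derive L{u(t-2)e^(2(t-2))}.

u(t-a)f(t-a) with f(t)=e^(2t). L{e^(2t)} = 1/(s-2). By time shift: e^(-2s)/(s-2)

Final answer: e^(-2s)/(s-2)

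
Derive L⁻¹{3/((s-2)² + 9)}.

Form: b/((s-a)² + b²) → e^(at)sin(bt). With a=2, b=3

Final answer: e^(2t)·sin(3t)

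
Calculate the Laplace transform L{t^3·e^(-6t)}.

L{t^n·e^(at)} = n!/(s-a)^(n+1), so L{t^3·e^(-6t)} = 6/(s+6)^4

Final answer: 6/(s+6)^4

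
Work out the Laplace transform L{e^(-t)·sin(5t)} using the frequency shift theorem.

Frequency shift: L{e^(at)f(t)} = F(s-a). L{e^(-t)·sin(5t)} = 5/((s+1)² + 25)

Final answer: 5/((s+1)² + 25)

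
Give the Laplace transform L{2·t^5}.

L{t^n} = n!/s^(n+1), so L{t^5} = 120/s^6. Then L{2·t^5} = 2·120/s^6 = 240/s^6

Final answer: 240/s^6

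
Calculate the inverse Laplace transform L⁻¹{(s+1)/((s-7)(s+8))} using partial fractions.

Using partial fractions, f(t) = (8e^(7t) + 7e^(-8t))/15

Final answer: (8e^(7t) + 7e^(-8t))/15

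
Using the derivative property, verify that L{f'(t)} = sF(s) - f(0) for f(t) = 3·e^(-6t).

f'(t) = -18e^(-6t). Direct: L{f'(t)} = -18/(s+6). Property: s·3/(s+6) - 3 = (3s - 3(s+6))/(s+6) = -18/(s+6). ✓

Final answer: -18/(s+6)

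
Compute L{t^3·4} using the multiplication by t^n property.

L{4} = 4/s. d^1/ds^1[1/s] = -1/s². d^2/ds^2[1/s] = 2/s^3. d^3/ds^3[1/s] = -6/s^4. So L{t^3} = (-1)^{3}·-6/s^4 = 6/s^4. Then L{t^3·4} = 4·6/s^4 = 24/s^4

Final answer: 24/s^4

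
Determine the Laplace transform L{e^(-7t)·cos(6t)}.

L{e^(at)·cos(ωt)} = (s-a)/((s-a)² + ω²), so L{e^(-7t)·cos(6t)} = (s+7)/((s+7)² + 36)

Final answer: (s+7)/((s+7)² + 36)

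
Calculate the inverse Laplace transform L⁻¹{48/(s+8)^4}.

L⁻¹{n!/(s-a)^(n+1)} = t^n·e^(at) with n=3, a=-8. So L⁻¹{6/(s+8)^4} = t^3·e^(-8t), and L⁻¹{48/(s+8)^4} = (48/6)·t^3·e^(-8t) = 8·t^3·e^(-8t)

Final answer: 8·t^3·e^(-8t)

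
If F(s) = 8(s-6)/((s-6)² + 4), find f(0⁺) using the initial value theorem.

f(0⁺) = lim_{s→∞} sF(s) = lim_{s→∞} 8s(s-6)/((s-6)² + 4) = 8

Final answer: 8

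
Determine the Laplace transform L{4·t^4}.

L{t^n} = n!/s^(n+1), so L{t^4} = 24/s^5. Then L{4·t^4} = 4·24/s^5 = 96/s^5

Final answer: 96/s^5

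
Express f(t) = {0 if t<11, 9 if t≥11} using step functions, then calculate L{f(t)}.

f(t) = 9·u(t-11). L{u(t-11)} = e^(-11s)/s, so L{f(t)} = 9·e^(-11s)/s

Final answer: 9·e^(-11s)/s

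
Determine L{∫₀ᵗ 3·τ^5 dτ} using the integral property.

L{∫₀ᵗ f(τ)dτ} = F(s)/s with f(t) = 3t^5. F(s) = 360/s^6, so L{∫₀ᵗ 3·τ^5 dτ} = (360/s^6)/s = 360/s^7. (Check: ∫₀ᵗ 3·τ^5 dτ = 3t^6/6.)

Final answer: 360/s^7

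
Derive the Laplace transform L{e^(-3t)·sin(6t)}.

L{e^(at)·sin(ωt)} = ω/((s-a)² + ω²), so L{e^(-3t)·sin(6t)} = 6/((s+3)² + 36)

Final answer: 6/((s+3)² + 36)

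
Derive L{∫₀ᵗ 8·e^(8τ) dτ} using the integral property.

L{∫₀ᵗ f(τ)dτ} = F(s)/s with F(s) = 8/(s-8), so L{∫₀ᵗ 8·e^(8τ) dτ} = 8/(s(s-8))

Final answer: 8/(s(s-8))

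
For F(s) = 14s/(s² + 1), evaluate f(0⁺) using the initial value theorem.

f(0⁺) = lim_{s→∞} s·14s/(s² + 1) = lim_{s→∞} 14s²/(s² + 1) = 14

Final answer: 14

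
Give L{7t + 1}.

L{7t + 1} = 7·L{t} + L{1} = 7/s² + 1/s

Final answer: 7/s² + 1/s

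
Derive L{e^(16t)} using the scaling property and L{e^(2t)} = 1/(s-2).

Using L{f(at)} = (1/a)F(s/a) with a=8 and f(t) = e^(2t): L{e^(16t)} = (1/8) · 1/((s/8)-2) = (1/8) · 8/(s-16) = 1/(s-16)

Final answer: 1/(s-16)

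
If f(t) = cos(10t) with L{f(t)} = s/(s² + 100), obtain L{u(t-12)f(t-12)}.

Time shift theorem: L{u(t-a)f(t-a)} = e^(-as)F(s). Here a=12, F(s) = s/(s² + 100), so L{u(t-12)f(t-12)} = e^(-12s)·s/(s² + 100)

Final answer: e^(-12s)·s/(s² + 100)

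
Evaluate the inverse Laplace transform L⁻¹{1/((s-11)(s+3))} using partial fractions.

Decompose: A/(s-11) + B/(s+3). A = 1/14, B = -1/14. f(t) = (e^(11t) - e^(-3t))/14

Final answer: (e^(11t) - e^(-3t))/14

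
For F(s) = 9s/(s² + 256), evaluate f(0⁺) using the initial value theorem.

f(0⁺) = lim_{s→∞} s·9s/(s² + 256) = lim_{s→∞} 9s²/(s² + 256) = 9

Final answer: 9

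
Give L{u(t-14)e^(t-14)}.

u(t-a)f(t-a) with f(t)=e^t. L{e^t} = 1/(s-1). By time shift: e^(-14s)/(s-1)

Final answer: e^(-14s)/(s-1)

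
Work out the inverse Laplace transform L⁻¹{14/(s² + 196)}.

L⁻¹{14/(s² + 196)} = sin(14t)

Final answer: sin(14t)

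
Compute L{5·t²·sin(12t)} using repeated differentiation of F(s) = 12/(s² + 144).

F(s) = 12/(s² + 144). F'(s) = -24s/(s² + 144)². F''(s) = -24(144 - 3s²)/(s² + 144)³ = (72s² - 3456)/(s² + 144)³. So L{t²·sin(12t)} = (-1)² F''(s) = (72s² - 3456)/(s² + 144)³. Then L{5·t²·sin(12t)} = 5·(72s² - 3456)/(s² + 144)³ = (360s² - 17280)/(s² + 144)³

Final answer: (360s² - 17280)/(s² + 144)³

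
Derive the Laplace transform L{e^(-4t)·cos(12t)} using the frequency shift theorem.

Frequency shift: L{e^(at)f(t)} = F(s-a). L{e^(-4t)·cos(12t)} = (s+4)/((s+4)² + 144)

Final answer: (s+4)/((s+4)² + 144)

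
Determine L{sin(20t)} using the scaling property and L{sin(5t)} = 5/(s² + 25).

Using L{f(at)} = (1/a)F(s/a) with a=4: L{sin(20t)} = (1/4) · 5/((s/4)² + 25) = (1/4) · 5·16/(s² + 400) = 20/(s² + 400)

Final answer: 20/(s² + 400)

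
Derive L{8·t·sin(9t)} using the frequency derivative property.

L{sin(9t)} = 9/(s² + 81). By L{t·f(t)} = -F'(s): -d/ds[9/(s² + 81)] = -(9)·(-2s)/(s² + 81)² = 18s/(s² + 81)². Then L{8·t·sin(9t)} = 8·18s/(s² + 81)² = 144s/(s² + 81)²

Final answer: 144s/(s² + 81)²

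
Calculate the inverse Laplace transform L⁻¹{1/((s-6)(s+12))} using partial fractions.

Decompose: A/(s-6) + B/(s+12). A = 1/18, B = -1/18. f(t) = (e^(6t) - e^(-12t))/18

Final answer: (e^(6t) - e^(-12t))/18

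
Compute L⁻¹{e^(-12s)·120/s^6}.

L⁻¹{120/s^6} = t^5. By the time shift theorem, L⁻¹{e^(-as)F(s)} = u(t-a)f(t-a) with a=12, so L⁻¹{e^(-12s)·120/s^6} = u(t-12)·(t-12)^5

Final answer: u(t-12)·(t-12)^5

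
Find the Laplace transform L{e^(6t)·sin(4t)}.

L{e^(at)·sin(ωt)} = ω/((s-a)² + ω²), so L{e^(6t)·sin(4t)} = 4/((s-6)² + 16)

Final answer: 4/((s-6)² + 16)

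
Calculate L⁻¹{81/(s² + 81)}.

This is the form c·a/(s² + a²) with a = 9, c = 9. L⁻¹ = 9·sin(9t)

Final answer: 9·sin(9t)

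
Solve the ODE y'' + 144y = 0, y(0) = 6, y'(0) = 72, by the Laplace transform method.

L{y''} + 144L{y} = 0. s²Y - 6s - 72 + 144Y = 0. Y(s² + 144) = 6s + 72. Y = (6s + 72)/(s² + 144). Inverting: y(t) = 6cos(12t) + 6sin(12t)

Final answer: y(t) = 6cos(12t) + 6sin(12t)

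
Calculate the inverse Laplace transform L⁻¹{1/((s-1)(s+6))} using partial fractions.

Decompose: A/(s-1) + B/(s+6). A = 1/7, B = -1/7. f(t) = (e^t - e^(-6t))/7

Final answer: (e^t - e^(-6t))/7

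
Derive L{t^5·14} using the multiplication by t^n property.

L{14} = 14/s. d^1/ds^1[1/s] = -1/s². d^2/ds^2[1/s] = 2/s^3. d^3/ds^3[1/s] = -6/s^4. d^4/ds^4[1/s] = 24/s^5. d^5/ds^5[1/s] = -120/s^6. So L{t^5} = (-1)^{5}·-120/s^6 = 120/s^6. Then L{t^5·14} = 14·120/s^6 = 1680/s^6

Final answer: 1680/s^6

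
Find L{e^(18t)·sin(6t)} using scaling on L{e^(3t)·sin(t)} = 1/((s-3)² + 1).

Scaling with a=6: L{e^(18t)·sin(6t)} = (1/6) · 1/((s/6-3)² + 1). Simplifying: 6/((s-18)² + 36)

Final answer: 6/((s-18)² + 36)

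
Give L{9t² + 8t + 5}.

L{9t² + 8t + 5} = 9·2/s³ + 8/s² + 5/s = 18/s³ + 8/s² + 5/s

Final answer: 18/s³ + 8/s² + 5/s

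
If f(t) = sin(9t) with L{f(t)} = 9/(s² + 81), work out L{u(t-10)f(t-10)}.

Time shift theorem: L{u(t-a)f(t-a)} = e^(-as)F(s). Here a=10, F(s) = 9/(s² + 81), so L{u(t-10)f(t-10)} = e^(-10s)·9/(s² + 81)

Final answer: e^(-10s)·9/(s² + 81)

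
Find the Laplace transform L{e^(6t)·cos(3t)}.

L{e^(at)·cos(ωt)} = (s-a)/((s-a)² + ω²), so L{e^(6t)·cos(3t)} = (s-6)/((s-6)² + 9)

Final answer: (s-6)/((s-6)² + 9)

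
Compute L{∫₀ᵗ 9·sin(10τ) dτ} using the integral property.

L{∫₀ᵗ f(τ)dτ} = F(s)/s with F(s) = 90/(s² + 100), so the result is (90/(s² + 100))/s = 90/(s(s² + 100))

Final answer: 90/(s(s² + 100))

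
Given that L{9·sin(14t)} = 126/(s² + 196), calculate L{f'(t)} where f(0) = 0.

L{f'(t)} = s·F(s) - f(0) = s·126/(s² + 196) - 0 = 126s/(s² + 196)

Final answer: 126s/(s² + 196)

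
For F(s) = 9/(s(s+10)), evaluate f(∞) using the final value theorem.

f(∞) = lim_{s→0} s·9/(s(s+10)) = lim_{s→0} 9/(s+10) = 9/10 = 9/10

Final answer: 9/10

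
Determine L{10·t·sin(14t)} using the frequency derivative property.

L{sin(14t)} = 14/(s² + 196). By L{t·f(t)} = -F'(s): -d/ds[14/(s² + 196)] = -(14)·(-2s)/(s² + 196)² = 28s/(s² + 196)². Then L{10·t·sin(14t)} = 10·28s/(s² + 196)² = 280s/(s² + 196)²

Final answer: 280s/(s² + 196)²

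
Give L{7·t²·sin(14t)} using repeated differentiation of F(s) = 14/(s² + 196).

F(s) = 14/(s² + 196). F'(s) = -28s/(s² + 196)². F''(s) = -28(196 - 3s²)/(s² + 196)³ = (84s² - 5488)/(s² + 196)³. So L{t²·sin(14t)} = (-1)² F''(s) = (84s² - 5488)/(s² + 196)³. Then L{7·t²·sin(14t)} = 7·(84s² - 5488)/(s² + 196)³ = (588s² - 38416)/(s² + 196)³

Final answer: (588s² - 38416)/(s² + 196)³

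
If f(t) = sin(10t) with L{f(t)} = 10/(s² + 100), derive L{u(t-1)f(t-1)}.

Time shift theorem: L{u(t-a)f(t-a)} = e^(-as)F(s). Here a=1, F(s) = 10/(s² + 100), so L{u(t-1)f(t-1)} = e^(-s)·10/(s² + 100)

Final answer: e^(-s)·10/(s² + 100)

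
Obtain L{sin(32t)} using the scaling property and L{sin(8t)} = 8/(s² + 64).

Using L{f(at)} = (1/a)F(s/a) with a=4: L{sin(32t)} = (1/4) · 8/((s/4)² + 64) = (1/4) · 8·16/(s² + 1024) = 32/(s² + 1024)

Final answer: 32/(s² + 1024)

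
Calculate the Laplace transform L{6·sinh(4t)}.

L{sinh(ωt)} = ω/(s² - ω²), so L{sinh(4t)} = 4/(s² - 16). Then L{6·sinh(4t)} = 6·4/(s² - 16) = 24/(s² - 16)

Final answer: 24/(s² - 16)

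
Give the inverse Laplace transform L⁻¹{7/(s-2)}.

L⁻¹{1/(s-a)} = e^(at), so L⁻¹{1/(s-2)} = e^(2t), and L⁻¹{7/(s-2)} = 7·e^(2t)

Final answer: 7·e^(2t)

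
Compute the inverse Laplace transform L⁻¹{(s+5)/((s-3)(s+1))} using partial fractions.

Using partial fractions, f(t) = (8e^(3t) - 4e^(-t))/4

Final answer: (8e^(3t) - 4e^(-t))/4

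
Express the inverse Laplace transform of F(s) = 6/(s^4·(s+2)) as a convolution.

6/(s^4·(s+2)) = (6/s^4)·(1/(s+2)) = L{t^3}·L{e^(-2t)}. So f(t) = t^3*e^(-2t) = ∫₀ᵗ τ^3·e^(-2(t-τ)) dτ

Final answer: ∫₀ᵗ τ^3·e^(-2(t-τ)) dτ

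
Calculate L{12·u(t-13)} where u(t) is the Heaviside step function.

L{u(t-a)} = e^(-as)/s. Here a=13, so L{u(t-13)} = e^(-13s)/s, and L{12·u(t-13)} = 12·e^(-13s)/s

Final answer: 12·e^(-13s)/s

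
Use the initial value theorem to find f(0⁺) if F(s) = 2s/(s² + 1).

f(0⁺) = lim_{s→∞} s·2s/(s² + 1) = lim_{s→∞} 2s²/(s² + 1) = 2

Final answer: 2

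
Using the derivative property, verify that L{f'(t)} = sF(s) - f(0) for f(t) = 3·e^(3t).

f'(t) = 9e^(3t). Direct: L{f'(t)} = 9/(s-3). Property: s·3/(s-3) - 3 = (3s - 3(s-3))/(s-3) = 9/(s-3). ✓

Final answer: 9/(s-3)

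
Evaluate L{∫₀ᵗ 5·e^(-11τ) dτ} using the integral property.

L{∫₀ᵗ f(τ)dτ} = F(s)/s with F(s) = 5/(s+11), so L{∫₀ᵗ 5·e^(-11τ) dτ} = 5/(s(s+11))

Final answer: 5/(s(s+11))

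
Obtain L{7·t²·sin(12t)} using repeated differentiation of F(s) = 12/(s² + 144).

F(s) = 12/(s² + 144). F'(s) = -24s/(s² + 144)². F''(s) = -24(144 - 3s²)/(s² + 144)³ = (72s² - 3456)/(s² + 144)³. So L{t²·sin(12t)} = (-1)² F''(s) = (72s² - 3456)/(s² + 144)³. Then L{7·t²·sin(12t)} = 7·(72s² - 3456)/(s² + 144)³ = (504s² - 24192)/(s² + 144)³

Final answer: (504s² - 24192)/(s² + 144)³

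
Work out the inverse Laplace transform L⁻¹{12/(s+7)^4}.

L⁻¹{n!/(s-a)^(n+1)} = t^n·e^(at) with n=3, a=-7. So L⁻¹{6/(s+7)^4} = t^3·e^(-7t), and L⁻¹{12/(s+7)^4} = (12/6)·t^3·e^(-7t) = 2·t^3·e^(-7t)

Final answer: 2·t^3·e^(-7t)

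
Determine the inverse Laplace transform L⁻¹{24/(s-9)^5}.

L⁻¹{n!/(s-a)^(n+1)} = t^n·e^(at), so L⁻¹{24/(s-9)^5} = t^4·e^(9t)

Final answer: t^4·e^(9t)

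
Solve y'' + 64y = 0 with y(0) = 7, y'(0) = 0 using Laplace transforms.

L{y''} + 64L{y} = 0. s²Y - 7s - 0 + 64Y = 0. Y(s² + 64) = 7s. Y = (7s)/(s² + 64). Inverting: y(t) = 7cos(8t)

Final answer: y(t) = 7cos(8t)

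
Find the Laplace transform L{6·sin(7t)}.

L{sin(ωt)} = ω/(s² + ω²), so L{sin(7t)} = 7/(s² + 49). Then L{6·sin(7t)} = 6·7/(s² + 49) = 42/(s² + 49)

Final answer: 42/(s² + 49)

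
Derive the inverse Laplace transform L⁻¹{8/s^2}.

L⁻¹{n!/s^(n+1)} = t^n with n=1. So L⁻¹{1/s^2} = t, and L⁻¹{8/s^2} = (8/1)·t = 8·t

Final answer: 8·t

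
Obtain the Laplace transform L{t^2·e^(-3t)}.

L{t^n·e^(at)} = n!/(s-a)^(n+1), so L{t^2·e^(-3t)} = 2/(s+3)^3

Final answer: 2/(s+3)^3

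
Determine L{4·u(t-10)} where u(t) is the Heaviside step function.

L{u(t-a)} = e^(-as)/s. Here a=10, so L{u(t-10)} = e^(-10s)/s, and L{4·u(t-10)} = 4·e^(-10s)/s

Final answer: 4·e^(-10s)/s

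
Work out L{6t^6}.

L{t^n} = n!/s^(n+1). So L{6t^6} = 6·6!/s^7 = 4320/s^7

Final answer: 4320/s^7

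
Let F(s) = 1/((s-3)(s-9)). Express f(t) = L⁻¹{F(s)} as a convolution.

1/((s-3)(s-9)) = (1/(s-3))·(1/(s-9)) = L{e^(3t)}·L{e^(9t)}. So f(t) = e^(3t)*e^(9t) = ∫₀ᵗ e^(3τ)·e^(9(t-τ)) dτ

Final answer: ∫₀ᵗ e^(3τ)·e^(9(t-τ)) dτ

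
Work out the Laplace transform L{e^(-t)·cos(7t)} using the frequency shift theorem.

Frequency shift: L{e^(at)f(t)} = F(s-a). L{e^(-t)·cos(7t)} = (s+1)/((s+1)² + 49)

Final answer: (s+1)/((s+1)² + 49)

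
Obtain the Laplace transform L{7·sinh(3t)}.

L{sinh(ωt)} = ω/(s² - ω²), so L{sinh(3t)} = 3/(s² - 9). Then L{7·sinh(3t)} = 7·3/(s² - 9) = 21/(s² - 9)

Final answer: 21/(s² - 9)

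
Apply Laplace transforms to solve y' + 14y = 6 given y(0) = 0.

sY + 14Y = 6/s. Y = 6/(s(s+14)). Partial fractions: Y = 3/7/s - 3/7/(s+14)

Final answer: y(t) = 3/7(1 - e^(-14t))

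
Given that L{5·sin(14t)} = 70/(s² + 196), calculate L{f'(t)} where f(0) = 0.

L{f'(t)} = s·F(s) - f(0) = s·70/(s² + 196) - 0 = 70s/(s² + 196)

Final answer: 70s/(s² + 196)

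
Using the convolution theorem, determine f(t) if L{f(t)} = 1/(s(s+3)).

1/(s(s+3)) = (1/s)·(1/(s+3)) = L{1}·L{e^(-3t)}. By convolution, f(t) = 1*e^(-3t) = ∫₀ᵗ 1·e^(-3τ) dτ = (1 - e^(-3t))/3

Final answer: (1 - e^(-3t))/3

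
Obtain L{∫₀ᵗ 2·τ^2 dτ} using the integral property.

L{∫₀ᵗ f(τ)dτ} = F(s)/s with f(t) = 2t^2. F(s) = 4/s^3, so L{∫₀ᵗ 2·τ^2 dτ} = (4/s^3)/s = 4/s^4. (Check: ∫₀ᵗ 2·τ^2 dτ = 2t^3/3.)

Final answer: 4/s^4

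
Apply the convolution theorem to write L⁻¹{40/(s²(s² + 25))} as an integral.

40/(s²(s² + 25)) = (1/s²)·(40/(s² + 25)) = L{t}·L{8·sin(5t)}. So f(t) = t*(8·sin(5t)) = ∫₀ᵗ 8τ·sin(5(t-τ)) dτ

Final answer: ∫₀ᵗ 8τ·sin(5(t-τ)) dτ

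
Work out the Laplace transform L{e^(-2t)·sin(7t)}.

L{e^(at)·sin(ωt)} = ω/((s-a)² + ω²), so L{e^(-2t)·sin(7t)} = 7/((s+2)² + 49)

Final answer: 7/((s+2)² + 49)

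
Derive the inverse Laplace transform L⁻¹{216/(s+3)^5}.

L⁻¹{n!/(s-a)^(n+1)} = t^n·e^(at) with n=4, a=-3. So L⁻¹{24/(s+3)^5} = t^4·e^(-3t), and L⁻¹{216/(s+3)^5} = (216/24)·t^4·e^(-3t) = 9·t^4·e^(-3t)

Final answer: 9·t^4·e^(-3t)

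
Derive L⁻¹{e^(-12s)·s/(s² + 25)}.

L⁻¹{s/(s² + 25)} = cos(5t). By the time shift theorem, L⁻¹{e^(-as)F(s)} = u(t-a)f(t-a) with a=12, so L⁻¹{e^(-12s)·s/(s² + 25)} = u(t-12)·cos(5(t-12))

Final answer: u(t-12)·cos(5(t-12))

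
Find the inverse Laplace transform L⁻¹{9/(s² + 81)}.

L⁻¹{9/(s² + 81)} = sin(9t)

Final answer: sin(9t)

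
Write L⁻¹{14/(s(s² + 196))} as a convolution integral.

14/(s(s² + 196)) = (1/s)·(14/(s² + 196)) = L{1}·L{sin(14t)}. So f(t) = 1*(sin(14t)) = ∫₀ᵗ sin(14τ) dτ

Final answer: ∫₀ᵗ sin(14τ) dτ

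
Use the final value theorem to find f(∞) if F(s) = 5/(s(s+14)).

f(∞) = lim_{s→0} s·5/(s(s+14)) = lim_{s→0} 5/(s+14) = 5/14 = 5/14

Final answer: 5/14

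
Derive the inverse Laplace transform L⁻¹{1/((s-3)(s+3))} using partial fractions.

Decompose: A/(s-3) + B/(s+3). A = 1/6, B = -1/6. f(t) = (e^(3t) - e^(-3t))/6

Final answer: (e^(3t) - e^(-3t))/6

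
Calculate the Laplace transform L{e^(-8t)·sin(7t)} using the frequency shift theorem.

Frequency shift: L{e^(at)f(t)} = F(s-a). L{e^(-8t)·sin(7t)} = 7/((s+8)² + 49)

Final answer: 7/((s+8)² + 49)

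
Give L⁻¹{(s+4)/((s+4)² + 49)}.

Using frequency shift: L⁻¹{(s-a)/((s-a)² + b²)} = e^(at)cos(bt). Here a=-4, b=7

Final answer: e^(-4t)·cos(7t)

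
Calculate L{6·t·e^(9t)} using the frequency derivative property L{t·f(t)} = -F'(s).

L{e^(9t)} = 1/(s-9). By frequency derivative: L{t·e^(9t)} = -d/ds[1/(s-9)] = -(-1)/(s-9)² = 1/(s-9)². Then L{6·t·e^(9t)} = 6·1/(s-9)² = 6/(s-9)²

Final answer: 6/(s-9)²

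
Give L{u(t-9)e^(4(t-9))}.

u(t-a)f(t-a) with f(t)=e^(4t). L{e^(4t)} = 1/(s-4). By time shift: e^(-9s)/(s-4)

Final answer: e^(-9s)/(s-4)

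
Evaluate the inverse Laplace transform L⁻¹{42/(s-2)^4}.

L⁻¹{n!/(s-a)^(n+1)} = t^n·e^(at) with n=3, a=2. So L⁻¹{6/(s-2)^4} = t^3·e^(2t), and L⁻¹{42/(s-2)^4} = (42/6)·t^3·e^(2t) = 7·t^3·e^(2t)

Final answer: 7·t^3·e^(2t)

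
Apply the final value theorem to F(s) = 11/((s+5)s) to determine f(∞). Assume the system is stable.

f(∞) = lim_{s→0} sF(s) = lim_{s→0} 11/(s+5) = 11/5

Final answer: 11/5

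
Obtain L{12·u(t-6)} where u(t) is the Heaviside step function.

L{u(t-a)} = e^(-as)/s. Here a=6, so L{u(t-6)} = e^(-6s)/s, and L{12·u(t-6)} = 12·e^(-6s)/s

Final answer: 12·e^(-6s)/s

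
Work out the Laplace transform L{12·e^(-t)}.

L{e^(at)} = 1/(s-a), so L{e^(-t)} = 1/(s+1). Then L{12·e^(-t)} = 12/(s+1)

Final answer: 12/(s+1)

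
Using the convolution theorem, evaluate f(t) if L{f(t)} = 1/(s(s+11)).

1/(s(s+11)) = (1/s)·(1/(s+11)) = L{1}·L{e^(-11t)}. By convolution, f(t) = 1*e^(-11t) = ∫₀ᵗ 1·e^(-11τ) dτ = (1 - e^(-11t))/11

Final answer: (1 - e^(-11t))/11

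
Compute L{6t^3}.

L{t^n} = n!/s^(n+1). So L{6t^3} = 6·3!/s^4 = 36/s^4

Final answer: 36/s^4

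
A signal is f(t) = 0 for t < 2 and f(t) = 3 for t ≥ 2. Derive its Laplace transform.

f(t) = 3·u(t-2). L{u(t-2)} = e^(-2s)/s, so L{f(t)} = 3·e^(-2s)/s

Final answer: 3·e^(-2s)/s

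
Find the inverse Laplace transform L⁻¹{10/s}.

L⁻¹{c/s} = c, so L⁻¹{10/s} = 10

Final answer: 10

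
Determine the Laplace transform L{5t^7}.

L{5t^7} = 5 · L{t^7} = 5 · 5040/s^8 = 25200/s^8

Final answer: 25200/s^8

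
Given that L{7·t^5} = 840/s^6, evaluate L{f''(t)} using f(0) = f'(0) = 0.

L{f''(t)} = s²F(s) - sf(0) - f'(0) = s²·840/s^6 - 0 - 0 = 840/s^4

Final answer: 840/s^4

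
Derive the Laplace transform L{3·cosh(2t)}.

L{cosh(ωt)} = s/(s² - ω²), so L{cosh(2t)} = s/(s² - 4). Then L{3·cosh(2t)} = 3·s/(s² - 4) = 3s/(s² - 4)

Final answer: 3s/(s² - 4)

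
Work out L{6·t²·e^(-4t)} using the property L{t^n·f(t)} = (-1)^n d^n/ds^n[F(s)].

L{e^(-4t)} = 1/(s+4). d/ds[1/(s+4)] = -1/(s+4)². d²/ds²[1/(s+4)] = 2/(s+4)³. So L{t²·e^(-4t)} = (-1)² · 2/(s+4)³ = 2/(s+4)³. Then L{6·t²·e^(-4t)} = 6·2/(s+4)³ = 12/(s+4)³

Final answer: 12/(s+4)³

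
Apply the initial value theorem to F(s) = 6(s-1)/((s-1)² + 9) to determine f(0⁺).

f(0⁺) = lim_{s→∞} sF(s) = lim_{s→∞} 6s(s-1)/((s-1)² + 9) = 6

Final answer: 6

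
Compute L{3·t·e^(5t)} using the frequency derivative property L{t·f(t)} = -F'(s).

L{e^(5t)} = 1/(s-5). By frequency derivative: L{t·e^(5t)} = -d/ds[1/(s-5)] = -(-1)/(s-5)² = 1/(s-5)². Then L{3·t·e^(5t)} = 3·1/(s-5)² = 3/(s-5)²

Final answer: 3/(s-5)²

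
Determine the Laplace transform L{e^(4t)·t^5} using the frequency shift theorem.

L{e^(at)·t^n} = n!/(s-a)^(n+1), so L{e^(4t)·t^5} = 120/(s-4)^6

Final answer: 120/(s-4)^6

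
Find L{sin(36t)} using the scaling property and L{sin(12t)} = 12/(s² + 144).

Using L{f(at)} = (1/a)F(s/a) with a=3: L{sin(36t)} = (1/3) · 12/((s/3)² + 144) = (1/3) · 12·9/(s² + 1296) = 36/(s² + 1296)

Final answer: 36/(s² + 1296)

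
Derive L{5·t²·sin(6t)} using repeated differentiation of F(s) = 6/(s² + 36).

F(s) = 6/(s² + 36). F'(s) = -12s/(s² + 36)². F''(s) = -12(36 - 3s²)/(s² + 36)³ = (36s² - 432)/(s² + 36)³. So L{t²·sin(6t)} = (-1)² F''(s) = (36s² - 432)/(s² + 36)³. Then L{5·t²·sin(6t)} = 5·(36s² - 432)/(s² + 36)³ = (180s² - 2160)/(s² + 36)³

Final answer: (180s² - 2160)/(s² + 36)³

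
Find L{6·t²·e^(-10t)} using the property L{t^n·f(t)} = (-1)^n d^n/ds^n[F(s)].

L{e^(-10t)} = 1/(s+10). d/ds[1/(s+10)] = -1/(s+10)². d²/ds²[1/(s+10)] = 2/(s+10)³. So L{t²·e^(-10t)} = (-1)² · 2/(s+10)³ = 2/(s+10)³. Then L{6·t²·e^(-10t)} = 6·2/(s+10)³ = 12/(s+10)³

Final answer: 12/(s+10)³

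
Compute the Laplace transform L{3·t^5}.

L{t^n} = n!/s^(n+1), so L{t^5} = 120/s^6. Then L{3·t^5} = 3·120/s^6 = 360/s^6

Final answer: 360/s^6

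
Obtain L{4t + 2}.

L{4t + 2} = 4·L{t} + 2·L{1} = 4/s² + 2/s

Final answer: 4/s² + 2/s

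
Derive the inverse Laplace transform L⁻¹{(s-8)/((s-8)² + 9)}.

Using frequency shift, L⁻¹{(s-8)/((s-8)² + 9)} = e^(8t)·cos(3t)

Final answer: e^(8t)·cos(3t)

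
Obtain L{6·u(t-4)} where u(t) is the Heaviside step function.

L{u(t-a)} = e^(-as)/s. Here a=4, so L{u(t-4)} = e^(-4s)/s, and L{6·u(t-4)} = 6·e^(-4s)/s

Final answer: 6·e^(-4s)/s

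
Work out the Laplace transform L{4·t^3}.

L{t^n} = n!/s^(n+1), so L{t^3} = 6/s^4. Then L{4·t^3} = 4·6/s^4 = 24/s^4

Final answer: 24/s^4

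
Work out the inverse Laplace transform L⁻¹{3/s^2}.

L⁻¹{n!/s^(n+1)} = t^n with n=1. So L⁻¹{1/s^2} = t, and L⁻¹{3/s^2} = (3/1)·t = 3·t

Final answer: 3·t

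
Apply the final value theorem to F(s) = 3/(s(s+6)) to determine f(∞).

f(∞) = lim_{s→0} s·3/(s(s+6)) = lim_{s→0} 3/(s+6) = 3/6 = 1/2

Final answer: 1/2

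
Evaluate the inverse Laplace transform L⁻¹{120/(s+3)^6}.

L⁻¹{n!/(s-a)^(n+1)} = t^n·e^(at), so L⁻¹{120/(s+3)^6} = t^5·e^(-3t)

Final answer: t^5·e^(-3t)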